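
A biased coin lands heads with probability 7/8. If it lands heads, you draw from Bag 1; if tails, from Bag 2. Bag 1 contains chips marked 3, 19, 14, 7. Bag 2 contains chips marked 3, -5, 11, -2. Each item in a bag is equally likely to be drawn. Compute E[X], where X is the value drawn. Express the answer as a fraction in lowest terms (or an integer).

E[X | Bag 1] = (3 + 19 + 14 + 7)/4 = 43/4
E[X | Bag 2] = (3 − 5 + 11 − 2)/4 = 7/4
E[X] = (7/8)·43/4 + (1/8)·7/4 = 77/8

77/8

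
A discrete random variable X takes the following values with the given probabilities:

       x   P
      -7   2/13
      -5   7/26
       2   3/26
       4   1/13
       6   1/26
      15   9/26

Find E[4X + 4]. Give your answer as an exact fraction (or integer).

E[4x+4] = (2/13)·(-24) + (7/26)·(-16) + (3/26)·12 + (1/13)·20 + (1/26)·28 + (9/26)·64
     = 236/13

236/13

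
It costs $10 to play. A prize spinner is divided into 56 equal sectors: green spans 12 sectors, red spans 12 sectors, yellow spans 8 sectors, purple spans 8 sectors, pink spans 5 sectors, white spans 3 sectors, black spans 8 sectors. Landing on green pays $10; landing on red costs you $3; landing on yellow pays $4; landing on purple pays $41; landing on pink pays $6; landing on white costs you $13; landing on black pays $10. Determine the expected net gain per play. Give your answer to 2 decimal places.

-$0.80

E[payout] = (12/56)·10 + (12/56)·(-3) + (8/56)·4 + (8/56)·41 + (5/56)·6 + (3/56)·(-13) + (8/56)·10 = 515/56
Expected profit = 515/56 − 10 = -45/56 ≈ -$0.80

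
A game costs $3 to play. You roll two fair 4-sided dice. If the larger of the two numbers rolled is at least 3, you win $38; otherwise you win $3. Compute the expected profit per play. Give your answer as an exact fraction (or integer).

105/4 dollars

E[payout] = (1/4)·3 + (3/4)·38 = 117/4
Expected profit = 117/4 − 3 = 105/4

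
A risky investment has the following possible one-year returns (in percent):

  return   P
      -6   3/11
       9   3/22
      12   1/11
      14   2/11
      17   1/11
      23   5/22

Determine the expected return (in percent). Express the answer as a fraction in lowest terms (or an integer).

10

E[X] = (3/11)·(-6) + (3/22)·9 + (1/11)·12 + (2/11)·14 + (1/11)·17 + (5/22)·23
     = 10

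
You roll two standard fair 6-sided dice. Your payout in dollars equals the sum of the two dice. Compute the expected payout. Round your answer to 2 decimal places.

$7.00

Distribution of the sum of the two dice: 2 w.p. 1/36, 3 w.p. 1/18, 4 w.p. 1/12, 5 w.p. 1/9, 6 w.p. 5/36, 7 w.p. 1/6, …
E[payout] = (1/36)·2 + (1/18)·3 + (1/12)·4 + (1/9)·5 + (5/36)·6 + (1/6)·7 + (5/36)·8 + (1/9)·9 + (1/12)·10 + (1/18)·11 + (1/36)·12 = 7
≈ $7.00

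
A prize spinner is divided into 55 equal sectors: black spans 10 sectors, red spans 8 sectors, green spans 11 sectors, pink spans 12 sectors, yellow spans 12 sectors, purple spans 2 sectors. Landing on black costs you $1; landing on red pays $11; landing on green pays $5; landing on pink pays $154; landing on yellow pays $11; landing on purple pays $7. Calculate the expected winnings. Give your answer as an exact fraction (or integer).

E[payout] = (10/55)·(-1) + (8/55)·11 + (11/55)·5 + (12/55)·154 + (12/55)·11 + (2/55)·7 = 2127/55

2127/55 dollars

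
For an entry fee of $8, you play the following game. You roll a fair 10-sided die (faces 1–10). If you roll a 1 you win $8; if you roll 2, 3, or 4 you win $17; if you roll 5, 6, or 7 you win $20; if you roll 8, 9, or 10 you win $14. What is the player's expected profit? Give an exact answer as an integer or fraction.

81/10 dollars

E[payout] = (1/10)·8 + (3/10)·14 + (3/10)·17 + (3/10)·20 = 161/10
Expected profit = 161/10 − 8 = 81/10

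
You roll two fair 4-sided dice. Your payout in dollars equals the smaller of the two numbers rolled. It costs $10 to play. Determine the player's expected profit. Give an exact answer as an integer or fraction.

-65/8 dollars

Distribution of the smaller of the two numbers rolled: 1 w.p. 7/16, 2 w.p. 5/16, 3 w.p. 3/16, 4 w.p. 1/16
E[payout] = (7/16)·1 + (5/16)·2 + (3/16)·3 + (1/16)·4 = 15/8
Expected profit = 15/8 − 10 = -65/8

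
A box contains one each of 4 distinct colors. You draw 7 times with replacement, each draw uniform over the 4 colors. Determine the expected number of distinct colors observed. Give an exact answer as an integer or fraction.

Let Xⱼ=1 if type j appears at least once. P(Xⱼ=1) = 1 − ((4−1)/4)^7 = 14197/16384.
E[#distinct] = 4·14197/16384 = 14197/4096.

14197/4096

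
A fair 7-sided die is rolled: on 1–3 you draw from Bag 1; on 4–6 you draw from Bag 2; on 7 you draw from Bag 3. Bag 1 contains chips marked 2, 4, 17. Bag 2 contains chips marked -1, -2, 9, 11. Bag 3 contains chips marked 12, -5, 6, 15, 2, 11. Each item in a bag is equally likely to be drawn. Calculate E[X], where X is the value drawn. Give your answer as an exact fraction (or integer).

73/12

E[X | Bag 1] = (2 + 4 + 17)/3 = 23/3
E[X | Bag 2] = (-1 − 2 + 9 + 11)/4 = 17/4
E[X | Bag 3] = (12 − 5 + 6 + 15 + 2 + 11)/6 = 41/6
E[X] = (3/7)·23/3 + (3/7)·17/4 + (1/7)·41/6 = 73/12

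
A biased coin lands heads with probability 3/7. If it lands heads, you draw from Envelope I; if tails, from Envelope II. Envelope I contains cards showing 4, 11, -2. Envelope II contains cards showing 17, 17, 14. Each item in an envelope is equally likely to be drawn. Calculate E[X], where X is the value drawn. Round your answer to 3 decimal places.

E[X | Envelope I] = (4 + 11 − 2)/3 = 13/3
E[X | Envelope II] = (17 + 17 + 14)/3 = 16
E[X] = (3/7)·13/3 + (4/7)·16 = 11 ≈ 11.000

11.000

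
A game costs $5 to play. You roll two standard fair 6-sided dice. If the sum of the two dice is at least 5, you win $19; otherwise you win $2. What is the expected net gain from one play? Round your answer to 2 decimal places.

$11.17

E[payout] = (1/6)·2 + (5/6)·19 = 97/6
Expected profit = 97/6 − 5 = 67/6 ≈ $11.17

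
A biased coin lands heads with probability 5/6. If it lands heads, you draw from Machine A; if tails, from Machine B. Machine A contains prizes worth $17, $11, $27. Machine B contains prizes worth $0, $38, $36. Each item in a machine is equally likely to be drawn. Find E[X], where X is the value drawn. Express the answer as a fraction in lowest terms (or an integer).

E[X | Machine A] = (17 + 11 + 27)/3 = 55/3
E[X | Machine B] = (0 + 38 + 36)/3 = 74/3
E[X] = (5/6)·55/3 + (1/6)·74/3 = 349/18

349/18 dollars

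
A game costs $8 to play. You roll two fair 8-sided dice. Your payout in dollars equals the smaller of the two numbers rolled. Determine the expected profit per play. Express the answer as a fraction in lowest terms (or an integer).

-77/16 dollars

Distribution of the smaller of the two numbers rolled: 1 w.p. 15/64, 2 w.p. 13/64, 3 w.p. 11/64, 4 w.p. 9/64, 5 w.p. 7/64, 6 w.p. 5/64, …
E[payout] = (15/64)·1 + (13/64)·2 + (11/64)·3 + (9/64)·4 + (7/64)·5 + (5/64)·6 + (3/64)·7 + (1/64)·8 = 51/16
Expected profit = 51/16 − 8 = -77/16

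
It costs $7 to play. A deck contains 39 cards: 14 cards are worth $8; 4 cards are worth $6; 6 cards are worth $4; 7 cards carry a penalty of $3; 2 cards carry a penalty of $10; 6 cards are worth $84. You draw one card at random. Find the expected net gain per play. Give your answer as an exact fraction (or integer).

350/39 dollars

E[payout] = (14/39)·8 + (4/39)·6 + (6/39)·4 + (7/39)·(-3) + (2/39)·(-10) + (6/39)·84 = 623/39
Expected profit = 623/39 − 7 = 350/39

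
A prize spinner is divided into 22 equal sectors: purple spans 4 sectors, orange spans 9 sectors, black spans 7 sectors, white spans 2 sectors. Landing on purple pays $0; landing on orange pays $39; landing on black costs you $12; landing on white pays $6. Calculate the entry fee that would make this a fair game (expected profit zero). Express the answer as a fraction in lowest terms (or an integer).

E[payout] = (4/22)·0 + (9/22)·39 + (7/22)·(-12) + (2/22)·6 = 279/22
Fair fee = E[payout] = 279/22

279/22 dollars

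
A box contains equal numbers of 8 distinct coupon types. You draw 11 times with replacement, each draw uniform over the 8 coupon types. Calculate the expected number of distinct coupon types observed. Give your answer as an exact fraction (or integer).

Let Xⱼ=1 if type j appears at least once. P(Xⱼ=1) = 1 − ((8−1)/8)^11 = 6612607849/8589934592.
E[#distinct] = 8·6612607849/8589934592 = 6612607849/1073741824.

6612607849/1073741824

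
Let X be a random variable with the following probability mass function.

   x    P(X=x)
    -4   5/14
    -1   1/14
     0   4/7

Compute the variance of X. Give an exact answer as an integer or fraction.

E[X] = (5/14)·(-4) + (1/14)·(-1) + (4/7)·0 = -3/2
E[X²] = (5/14)·16 + (1/14)·1 + (4/7)·0 = 81/14
Var(X) = 81/14 − (-3/2)² = 99/28

99/28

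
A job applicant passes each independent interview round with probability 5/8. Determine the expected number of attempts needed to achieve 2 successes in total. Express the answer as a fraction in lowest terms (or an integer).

By linearity (sum of 2 independent geometric waits), E[trials] = 2/p = 2/(5/8) = 16/5.

16/5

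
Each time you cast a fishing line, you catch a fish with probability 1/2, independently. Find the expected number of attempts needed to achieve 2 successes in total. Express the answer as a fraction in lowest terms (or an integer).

By linearity (sum of 2 independent geometric waits), E[trials] = 2/p = 2/(1/2) = 4.

4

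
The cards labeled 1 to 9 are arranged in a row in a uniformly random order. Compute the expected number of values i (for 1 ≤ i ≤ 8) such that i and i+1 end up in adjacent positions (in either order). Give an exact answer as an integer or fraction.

For each i ∈ {1,…,8}, let Xᵢ = 1 if i and i+1 are adjacent. P(Xᵢ=1) = 2·(9−1)!/9! = 2/9.
By linearity, E[ΣXᵢ] = (8)·(2/9) = 16/9.

16/9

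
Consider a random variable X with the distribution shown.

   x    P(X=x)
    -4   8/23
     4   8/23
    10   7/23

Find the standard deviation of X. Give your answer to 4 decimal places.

5.6835

E[X] = 70/23, E[X²] = 956/23
Var(X) = E[X²] − (E[X])² = 956/23 − 4900/529 = 17088/529
SD(X) = √(17088/529) ≈ 5.6835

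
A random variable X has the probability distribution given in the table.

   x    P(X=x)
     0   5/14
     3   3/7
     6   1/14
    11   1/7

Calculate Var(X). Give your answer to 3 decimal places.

E[X] = (5/14)·0 + (3/7)·3 + (1/14)·6 + (1/7)·11 = 23/7
E[X²] = (5/14)·0 + (3/7)·9 + (1/14)·36 + (1/7)·121 = 166/7
Var(X) = 166/7 − (23/7)² = 633/49 ≈ 12.918

12.918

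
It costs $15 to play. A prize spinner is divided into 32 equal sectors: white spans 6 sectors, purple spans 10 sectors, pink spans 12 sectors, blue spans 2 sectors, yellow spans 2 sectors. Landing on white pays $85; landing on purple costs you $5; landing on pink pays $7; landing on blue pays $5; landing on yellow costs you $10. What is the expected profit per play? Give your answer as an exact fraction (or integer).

27/16 dollars

E[payout] = (6/32)·85 + (10/32)·(-5) + (12/32)·7 + (2/32)·5 + (2/32)·(-10) = 267/16
Expected profit = 267/16 − 15 = 27/16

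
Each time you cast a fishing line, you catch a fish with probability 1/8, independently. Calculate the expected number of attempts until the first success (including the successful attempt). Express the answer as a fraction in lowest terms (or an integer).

For a geometric distribution, E[trials] = 1/p = 1/(1/8) = 8.

8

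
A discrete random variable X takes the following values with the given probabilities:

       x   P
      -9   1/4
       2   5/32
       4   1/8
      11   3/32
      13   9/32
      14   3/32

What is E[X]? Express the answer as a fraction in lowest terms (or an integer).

73/16

E[X] = (1/4)·(-9) + (5/32)·2 + (1/8)·4 + (3/32)·11 + (9/32)·13 + (3/32)·14
     = 73/16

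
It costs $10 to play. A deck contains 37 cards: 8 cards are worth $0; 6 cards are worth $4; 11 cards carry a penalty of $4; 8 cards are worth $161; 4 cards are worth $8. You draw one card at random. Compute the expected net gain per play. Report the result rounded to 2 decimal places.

$25.14

E[payout] = (8/37)·0 + (6/37)·4 + (11/37)·(-4) + (8/37)·161 + (4/37)·8 = 1300/37
Expected profit = 1300/37 − 10 = 930/37 ≈ $25.14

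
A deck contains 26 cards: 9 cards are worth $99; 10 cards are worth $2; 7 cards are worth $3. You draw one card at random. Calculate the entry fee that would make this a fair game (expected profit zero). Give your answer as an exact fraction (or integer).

466/13 dollars

E[payout] = (9/26)·99 + (10/26)·2 + (7/26)·3 = 466/13
Fair fee = E[payout] = 466/13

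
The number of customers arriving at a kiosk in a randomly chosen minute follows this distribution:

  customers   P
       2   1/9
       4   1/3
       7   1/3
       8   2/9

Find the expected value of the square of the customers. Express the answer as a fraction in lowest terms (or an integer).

E[X²] = (1/9)·4 + (1/3)·16 + (1/3)·49 + (2/9)·64
     = 109/3

109/3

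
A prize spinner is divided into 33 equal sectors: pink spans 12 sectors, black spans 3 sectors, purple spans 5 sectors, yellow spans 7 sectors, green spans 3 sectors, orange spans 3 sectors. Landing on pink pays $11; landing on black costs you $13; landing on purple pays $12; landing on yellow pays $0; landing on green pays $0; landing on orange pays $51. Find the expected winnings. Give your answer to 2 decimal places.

E[payout] = (12/33)·11 + (3/33)·(-13) + (5/33)·12 + (7/33)·0 + (3/33)·0 + (3/33)·51 = 102/11
≈ $9.27

$9.27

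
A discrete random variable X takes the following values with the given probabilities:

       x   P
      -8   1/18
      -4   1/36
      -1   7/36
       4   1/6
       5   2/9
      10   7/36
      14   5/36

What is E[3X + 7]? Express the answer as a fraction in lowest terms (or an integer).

87/4

E[3x+7] = (1/18)·(-17) + (1/36)·(-5) + (7/36)·4 + (1/6)·19 + (2/9)·22 + (7/36)·37 + (5/36)·49
     = 87/4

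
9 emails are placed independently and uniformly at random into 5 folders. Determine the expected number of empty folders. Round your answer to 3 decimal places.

0.671

Let Xⱼ=1 if folder j is empty. P(Xⱼ=1) = ((5-1)/5)^9 = 262144/1953125.
By linearity, E[#empty] = 5·262144/1953125 = 262144/390625.
≈ 0.671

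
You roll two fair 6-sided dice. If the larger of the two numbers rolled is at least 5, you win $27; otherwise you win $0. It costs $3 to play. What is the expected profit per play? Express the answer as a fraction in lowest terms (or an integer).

E[payout] = (4/9)·0 + (5/9)·27 = 15
Expected profit = 15 − 3 = 12

$12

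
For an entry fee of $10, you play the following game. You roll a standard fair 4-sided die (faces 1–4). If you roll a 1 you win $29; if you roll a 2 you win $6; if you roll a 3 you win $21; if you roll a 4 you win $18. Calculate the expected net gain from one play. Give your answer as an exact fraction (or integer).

E[payout] = (1/4)·6 + (1/4)·18 + (1/4)·21 + (1/4)·29 = 37/2
Expected profit = 37/2 − 10 = 17/2

17/2 dollars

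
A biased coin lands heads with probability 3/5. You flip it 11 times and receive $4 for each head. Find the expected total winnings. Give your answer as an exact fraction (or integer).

E[#heads] = 11·3/5 = 33/5 (linearity over flips).
E[winnings] = 4·33/5 = 132/5.

132/5 dollars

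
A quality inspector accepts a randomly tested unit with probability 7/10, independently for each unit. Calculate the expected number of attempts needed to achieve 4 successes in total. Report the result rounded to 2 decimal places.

By linearity (sum of 4 independent geometric waits), E[trials] = 4/p = 4/(7/10) = 40/7.
≈ 5.71

5.71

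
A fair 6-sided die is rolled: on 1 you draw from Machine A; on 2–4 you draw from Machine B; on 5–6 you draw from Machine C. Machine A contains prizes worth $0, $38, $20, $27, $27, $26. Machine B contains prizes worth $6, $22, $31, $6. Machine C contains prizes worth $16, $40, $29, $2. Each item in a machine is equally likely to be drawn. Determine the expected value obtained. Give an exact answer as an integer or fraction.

E[X | Machine A] = (0 + 38 + 20 + 27 + 27 + 26)/6 = 23
E[X | Machine B] = (6 + 22 + 31 + 6)/4 = 65/4
E[X | Machine C] = (16 + 40 + 29 + 2)/4 = 87/4
E[X] = (1/6)·23 + (1/2)·65/4 + (1/3)·87/4 = 461/24

461/24 dollars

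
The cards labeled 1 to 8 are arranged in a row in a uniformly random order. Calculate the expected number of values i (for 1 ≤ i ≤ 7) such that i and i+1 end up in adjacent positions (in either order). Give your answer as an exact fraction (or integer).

For each i ∈ {1,…,7}, let Xᵢ = 1 if i and i+1 are adjacent. P(Xᵢ=1) = 2·(8−1)!/8! = 2/8.
By linearity, E[ΣXᵢ] = (7)·(2/8) = 7/4.

7/4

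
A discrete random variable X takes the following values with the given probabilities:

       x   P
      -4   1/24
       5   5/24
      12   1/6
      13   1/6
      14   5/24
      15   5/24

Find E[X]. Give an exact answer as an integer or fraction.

E[X] = (1/24)·(-4) + (5/24)·5 + (1/6)·12 + (1/6)·13 + (5/24)·14 + (5/24)·15
     = 133/12

133/12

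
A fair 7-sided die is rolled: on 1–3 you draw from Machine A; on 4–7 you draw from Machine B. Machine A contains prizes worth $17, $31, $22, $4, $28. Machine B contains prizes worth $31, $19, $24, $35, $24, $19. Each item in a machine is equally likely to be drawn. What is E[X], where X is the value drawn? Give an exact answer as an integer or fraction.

2438/105 dollars

E[X | Machine A] = (17 + 31 + 22 + 4 + 28)/5 = 102/5
E[X | Machine B] = (31 + 19 + 24 + 35 + 24 + 19)/6 = 76/3
E[X] = (3/7)·102/5 + (4/7)·76/3 = 2438/105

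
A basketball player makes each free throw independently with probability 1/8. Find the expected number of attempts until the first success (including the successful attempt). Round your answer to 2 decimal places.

For a geometric distribution, E[trials] = 1/p = 1/(1/8) = 8.
≈ 8.00

8.00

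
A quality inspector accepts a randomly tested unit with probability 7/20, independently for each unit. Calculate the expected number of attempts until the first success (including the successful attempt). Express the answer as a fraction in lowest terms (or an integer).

For a geometric distribution, E[trials] = 1/p = 1/(7/20) = 20/7.

20/7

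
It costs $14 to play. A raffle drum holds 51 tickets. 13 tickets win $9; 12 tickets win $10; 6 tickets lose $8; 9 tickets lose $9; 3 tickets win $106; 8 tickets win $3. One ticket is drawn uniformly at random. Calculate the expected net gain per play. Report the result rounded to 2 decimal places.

E[payout] = (13/51)·9 + (12/51)·10 + (6/51)·(-8) + (9/51)·(-9) + (3/51)·106 + (8/51)·3 = 150/17
Expected profit = 150/17 − 14 = -88/17 ≈ -$5.18

-$5.18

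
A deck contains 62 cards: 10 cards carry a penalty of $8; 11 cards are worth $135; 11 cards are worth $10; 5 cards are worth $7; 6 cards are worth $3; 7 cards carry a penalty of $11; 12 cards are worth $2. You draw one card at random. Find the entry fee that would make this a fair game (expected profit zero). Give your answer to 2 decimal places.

$24.44

E[payout] = (10/62)·(-8) + (11/62)·135 + (11/62)·10 + (5/62)·7 + (6/62)·3 + (7/62)·(-11) + (12/62)·2 = 1515/62
Fair fee = E[payout] = 1515/62 ≈ $24.44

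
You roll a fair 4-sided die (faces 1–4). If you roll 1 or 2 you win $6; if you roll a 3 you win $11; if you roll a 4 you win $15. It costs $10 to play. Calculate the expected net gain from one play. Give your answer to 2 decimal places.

E[payout] = (1/2)·6 + (1/4)·11 + (1/4)·15 = 19/2
Expected profit = 19/2 − 10 = -1/2 ≈ -$0.50

-$0.50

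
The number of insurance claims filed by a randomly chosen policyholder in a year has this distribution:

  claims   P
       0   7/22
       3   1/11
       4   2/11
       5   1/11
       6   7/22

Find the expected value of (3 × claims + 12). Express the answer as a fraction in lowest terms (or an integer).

243/11

E[3x+12] = (7/22)·12 + (1/11)·21 + (2/11)·24 + (1/11)·27 + (7/22)·30
     = 243/11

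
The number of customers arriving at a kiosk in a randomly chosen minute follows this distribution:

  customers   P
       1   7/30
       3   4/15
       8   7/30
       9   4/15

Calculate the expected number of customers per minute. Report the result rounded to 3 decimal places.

5.300

E[X] = (7/30)·1 + (4/15)·3 + (7/30)·8 + (4/15)·9
     = 53/10 ≈ 5.300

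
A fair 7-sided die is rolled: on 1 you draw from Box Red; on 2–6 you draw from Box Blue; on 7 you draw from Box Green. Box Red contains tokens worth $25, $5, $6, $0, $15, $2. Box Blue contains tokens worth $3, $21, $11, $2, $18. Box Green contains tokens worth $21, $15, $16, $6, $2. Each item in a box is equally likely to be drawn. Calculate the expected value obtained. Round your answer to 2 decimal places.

$10.83

E[X | Box Red] = (25 + 5 + 6 + 0 + 15 + 2)/6 = 53/6
E[X | Box Blue] = (3 + 21 + 11 + 2 + 18)/5 = 11
E[X | Box Green] = (21 + 15 + 16 + 6 + 2)/5 = 12
E[X] = (1/7)·53/6 + (5/7)·11 + (1/7)·12 = 65/6 ≈ 10.83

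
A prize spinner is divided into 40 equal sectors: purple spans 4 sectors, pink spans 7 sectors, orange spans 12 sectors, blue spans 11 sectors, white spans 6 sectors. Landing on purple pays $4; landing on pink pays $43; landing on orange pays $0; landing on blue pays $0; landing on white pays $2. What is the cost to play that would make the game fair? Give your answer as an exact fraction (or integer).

E[payout] = (4/40)·4 + (7/40)·43 + (12/40)·0 + (11/40)·0 + (6/40)·2 = 329/40
Fair fee = E[payout] = 329/40

329/40 dollars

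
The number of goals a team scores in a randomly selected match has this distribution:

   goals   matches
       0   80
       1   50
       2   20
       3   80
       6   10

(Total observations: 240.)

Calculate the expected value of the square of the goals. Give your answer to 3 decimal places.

5.042

Total = 240, so P(goals=0) = 80/240, etc.
E[X²] = (1/3)·0 + (5/24)·1 + (1/12)·4 + (1/3)·9 + (1/24)·36
     = 121/24 ≈ 5.042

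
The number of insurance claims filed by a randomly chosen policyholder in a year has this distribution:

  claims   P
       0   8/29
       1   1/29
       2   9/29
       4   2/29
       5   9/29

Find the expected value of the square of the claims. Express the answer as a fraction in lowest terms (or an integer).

E[X²] = (8/29)·0 + (1/29)·1 + (9/29)·4 + (2/29)·16 + (9/29)·25
     = 294/29

294/29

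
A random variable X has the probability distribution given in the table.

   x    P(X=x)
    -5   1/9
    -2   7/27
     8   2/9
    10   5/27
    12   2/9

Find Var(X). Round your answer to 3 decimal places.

41.284

E[X] = (1/9)·(-5) + (7/27)·(-2) + (2/9)·8 + (5/27)·10 + (2/9)·12 = 47/9
E[X²] = (1/9)·25 + (7/27)·4 + (2/9)·64 + (5/27)·100 + (2/9)·144 = 617/9
Var(X) = 617/9 − (47/9)² = 3344/81 ≈ 41.284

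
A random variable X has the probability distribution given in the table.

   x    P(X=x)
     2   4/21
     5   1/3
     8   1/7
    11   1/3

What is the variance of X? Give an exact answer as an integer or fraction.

566/49

E[X] = (4/21)·2 + (1/3)·5 + (1/7)·8 + (1/3)·11 = 48/7
E[X²] = (4/21)·4 + (1/3)·25 + (1/7)·64 + (1/3)·121 = 410/7
Var(X) = 410/7 − (48/7)² = 566/49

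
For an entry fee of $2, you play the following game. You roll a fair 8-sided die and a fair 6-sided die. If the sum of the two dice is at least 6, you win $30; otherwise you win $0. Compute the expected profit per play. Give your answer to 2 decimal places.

$21.75

E[payout] = (5/24)·0 + (19/24)·30 = 95/4
Expected profit = 95/4 − 2 = 87/4 ≈ $21.75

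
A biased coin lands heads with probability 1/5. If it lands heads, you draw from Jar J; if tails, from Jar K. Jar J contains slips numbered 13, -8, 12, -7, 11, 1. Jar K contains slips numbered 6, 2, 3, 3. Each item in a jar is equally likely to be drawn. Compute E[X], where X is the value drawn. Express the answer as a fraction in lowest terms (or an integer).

E[X | Jar J] = (13 − 8 + 12 − 7 + 11 + 1)/6 = 11/3
E[X | Jar K] = (6 + 2 + 3 + 3)/4 = 7/2
E[X] = (1/5)·11/3 + (4/5)·7/2 = 53/15

53/15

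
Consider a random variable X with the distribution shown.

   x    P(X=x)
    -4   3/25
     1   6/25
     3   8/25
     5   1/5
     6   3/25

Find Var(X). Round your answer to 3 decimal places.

8.406

E[X] = (3/25)·(-4) + (6/25)·1 + (8/25)·3 + (1/5)·5 + (3/25)·6 = 61/25
E[X²] = (3/25)·16 + (6/25)·1 + (8/25)·9 + (1/5)·25 + (3/25)·36 = 359/25
Var(X) = 359/25 − (61/25)² = 5254/625 ≈ 8.406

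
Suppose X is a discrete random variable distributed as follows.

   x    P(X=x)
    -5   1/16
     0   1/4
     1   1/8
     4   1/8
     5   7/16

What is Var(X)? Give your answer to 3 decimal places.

E[X] = (1/16)·(-5) + (1/4)·0 + (1/8)·1 + (1/8)·4 + (7/16)·5 = 5/2
E[X²] = (1/16)·25 + (1/4)·0 + (1/8)·1 + (1/8)·16 + (7/16)·25 = 117/8
Var(X) = 117/8 − (5/2)² = 67/8 ≈ 8.375

8.375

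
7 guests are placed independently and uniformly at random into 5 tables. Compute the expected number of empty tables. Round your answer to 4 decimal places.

1.0486

Let Xⱼ=1 if table j is empty. P(Xⱼ=1) = ((5-1)/5)^7 = 16384/78125.
By linearity, E[#empty] = 5·16384/78125 = 16384/15625.
≈ 1.0486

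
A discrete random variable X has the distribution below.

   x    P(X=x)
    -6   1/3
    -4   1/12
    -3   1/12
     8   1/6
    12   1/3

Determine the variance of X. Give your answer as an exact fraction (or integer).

1043/16

E[X] = (1/3)·(-6) + (1/12)·(-4) + (1/12)·(-3) + (1/6)·8 + (1/3)·12 = 11/4
E[X²] = (1/3)·36 + (1/12)·16 + (1/12)·9 + (1/6)·64 + (1/3)·144 = 291/4
Var(X) = 291/4 − (11/4)² = 1043/16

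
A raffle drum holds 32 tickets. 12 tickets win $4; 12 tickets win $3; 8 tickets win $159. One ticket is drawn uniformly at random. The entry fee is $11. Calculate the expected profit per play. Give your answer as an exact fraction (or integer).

251/8 dollars

E[payout] = (12/32)·4 + (12/32)·3 + (8/32)·159 = 339/8
Expected profit = 339/8 − 11 = 251/8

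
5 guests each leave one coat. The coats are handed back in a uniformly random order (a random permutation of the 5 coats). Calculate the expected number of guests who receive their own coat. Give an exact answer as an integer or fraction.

1

Let Xᵢ = 1 if person i gets their own coat. For each i, P(Xᵢ=1) = 1/5.
By linearity of expectation, E[X₁+…+X_5] = 5·(1/5) = 1.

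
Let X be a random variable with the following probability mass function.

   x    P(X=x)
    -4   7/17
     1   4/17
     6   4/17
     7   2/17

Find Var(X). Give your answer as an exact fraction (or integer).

E[X] = (7/17)·(-4) + (4/17)·1 + (4/17)·6 + (2/17)·7 = 14/17
E[X²] = (7/17)·16 + (4/17)·1 + (4/17)·36 + (2/17)·49 = 358/17
Var(X) = 358/17 − (14/17)² = 5890/289

5890/289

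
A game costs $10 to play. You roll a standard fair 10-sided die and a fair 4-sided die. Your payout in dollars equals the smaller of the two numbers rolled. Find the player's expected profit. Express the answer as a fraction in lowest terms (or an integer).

Distribution of the smaller of the two numbers rolled: 1 w.p. 13/40, 2 w.p. 11/40, 3 w.p. 9/40, 4 w.p. 7/40
E[payout] = (13/40)·1 + (11/40)·2 + (9/40)·3 + (7/40)·4 = 9/4
Expected profit = 9/4 − 10 = -31/4

-31/4 dollars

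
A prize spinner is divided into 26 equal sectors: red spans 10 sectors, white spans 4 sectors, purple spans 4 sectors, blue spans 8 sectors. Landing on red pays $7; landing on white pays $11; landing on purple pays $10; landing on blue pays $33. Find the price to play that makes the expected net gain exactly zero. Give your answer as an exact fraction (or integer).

209/13 dollars

E[payout] = (10/26)·7 + (4/26)·11 + (4/26)·10 + (8/26)·33 = 209/13
Fair fee = E[payout] = 209/13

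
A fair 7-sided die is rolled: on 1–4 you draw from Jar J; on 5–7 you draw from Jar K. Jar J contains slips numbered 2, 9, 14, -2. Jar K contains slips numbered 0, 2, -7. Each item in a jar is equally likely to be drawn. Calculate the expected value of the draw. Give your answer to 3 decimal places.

E[X | Jar J] = (2 + 9 + 14 − 2)/4 = 23/4
E[X | Jar K] = (0 + 2 − 7)/3 = -5/3
E[X] = (4/7)·23/4 + (3/7)·(-5/3) = 18/7 ≈ 2.571

2.571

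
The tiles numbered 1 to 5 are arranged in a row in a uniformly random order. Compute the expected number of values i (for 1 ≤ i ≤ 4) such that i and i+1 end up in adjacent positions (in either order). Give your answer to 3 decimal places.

1.600

For each i ∈ {1,…,4}, let Xᵢ = 1 if i and i+1 are adjacent. P(Xᵢ=1) = 2·(5−1)!/5! = 2/5.
By linearity, E[ΣXᵢ] = (4)·(2/5) = 8/5.
≈ 1.600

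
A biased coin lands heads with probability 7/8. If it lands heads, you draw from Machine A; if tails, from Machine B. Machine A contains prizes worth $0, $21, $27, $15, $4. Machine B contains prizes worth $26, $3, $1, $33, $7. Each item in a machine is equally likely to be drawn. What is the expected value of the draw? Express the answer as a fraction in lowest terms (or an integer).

E[X | Machine A] = (0 + 21 + 27 + 15 + 4)/5 = 67/5
E[X | Machine B] = (26 + 3 + 1 + 33 + 7)/5 = 14
E[X] = (7/8)·67/5 + (1/8)·14 = 539/40

539/40 dollars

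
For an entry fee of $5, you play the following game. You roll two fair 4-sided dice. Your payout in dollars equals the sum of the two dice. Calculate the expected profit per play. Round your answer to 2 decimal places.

Distribution of the sum of the two dice: 2 w.p. 1/16, 3 w.p. 1/8, 4 w.p. 3/16, 5 w.p. 1/4, 6 w.p. 3/16, 7 w.p. 1/8, …
E[payout] = (1/16)·2 + (1/8)·3 + (3/16)·4 + (1/4)·5 + (3/16)·6 + (1/8)·7 + (1/16)·8 = 5
Expected profit = 5 − 5 = 0 ≈ $0.00

$0.00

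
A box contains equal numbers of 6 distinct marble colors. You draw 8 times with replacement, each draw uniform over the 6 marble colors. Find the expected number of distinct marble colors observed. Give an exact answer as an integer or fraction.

1288991/279936

Let Xⱼ=1 if type j appears at least once. P(Xⱼ=1) = 1 − ((6−1)/6)^8 = 1288991/1679616.
E[#distinct] = 6·1288991/1679616 = 1288991/279936.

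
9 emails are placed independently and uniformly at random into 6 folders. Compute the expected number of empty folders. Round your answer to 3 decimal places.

Let Xⱼ=1 if folder j is empty. P(Xⱼ=1) = ((6-1)/6)^9 = 1953125/10077696.
By linearity, E[#empty] = 6·1953125/10077696 = 1953125/1679616.
≈ 1.163

1.163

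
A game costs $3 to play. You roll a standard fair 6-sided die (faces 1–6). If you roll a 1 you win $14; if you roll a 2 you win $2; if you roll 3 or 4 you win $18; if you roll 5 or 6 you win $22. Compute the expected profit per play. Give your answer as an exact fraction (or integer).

E[payout] = (1/6)·2 + (1/6)·14 + (1/3)·18 + (1/3)·22 = 16
Expected profit = 16 − 3 = 13

$13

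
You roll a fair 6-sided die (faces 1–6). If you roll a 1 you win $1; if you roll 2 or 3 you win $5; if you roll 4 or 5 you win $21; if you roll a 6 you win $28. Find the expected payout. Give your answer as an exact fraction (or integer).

E[payout] = (1/6)·1 + (1/3)·5 + (1/3)·21 + (1/6)·28 = 27/2

27/2 dollars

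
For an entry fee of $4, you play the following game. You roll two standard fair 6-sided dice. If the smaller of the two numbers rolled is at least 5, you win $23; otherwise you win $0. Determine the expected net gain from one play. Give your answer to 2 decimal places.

E[payout] = (8/9)·0 + (1/9)·23 = 23/9
Expected profit = 23/9 − 4 = -13/9 ≈ -$1.44

-$1.44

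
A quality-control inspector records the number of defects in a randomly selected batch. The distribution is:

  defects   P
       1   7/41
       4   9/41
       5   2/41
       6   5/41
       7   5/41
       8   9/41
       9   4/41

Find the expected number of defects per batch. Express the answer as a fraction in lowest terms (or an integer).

226/41

E[X] = (7/41)·1 + (9/41)·4 + (2/41)·5 + (5/41)·6 + (5/41)·7 + (9/41)·8 + (4/41)·9
     = 226/41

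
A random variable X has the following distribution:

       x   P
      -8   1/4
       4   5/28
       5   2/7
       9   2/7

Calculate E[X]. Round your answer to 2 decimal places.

E[X] = (1/4)·(-8) + (5/28)·4 + (2/7)·5 + (2/7)·9
     = 19/7 ≈ 2.71

2.71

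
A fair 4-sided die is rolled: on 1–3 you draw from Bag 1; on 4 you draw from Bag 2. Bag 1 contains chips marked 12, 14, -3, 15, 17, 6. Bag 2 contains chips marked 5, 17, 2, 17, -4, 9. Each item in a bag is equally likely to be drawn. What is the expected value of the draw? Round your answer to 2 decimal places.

E[X | Bag 1] = (12 + 14 − 3 + 15 + 17 + 6)/6 = 61/6
E[X | Bag 2] = (5 + 17 + 2 + 17 − 4 + 9)/6 = 23/3
E[X] = (3/4)·61/6 + (1/4)·23/3 = 229/24 ≈ 9.54

9.54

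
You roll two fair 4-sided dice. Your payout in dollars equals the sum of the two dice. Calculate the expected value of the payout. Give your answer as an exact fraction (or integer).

Distribution of the sum of the two dice: 2 w.p. 1/16, 3 w.p. 1/8, 4 w.p. 3/16, 5 w.p. 1/4, 6 w.p. 3/16, 7 w.p. 1/8, …
E[payout] = (1/16)·2 + (1/8)·3 + (3/16)·4 + (1/4)·5 + (3/16)·6 + (1/8)·7 + (1/16)·8 = 5

$5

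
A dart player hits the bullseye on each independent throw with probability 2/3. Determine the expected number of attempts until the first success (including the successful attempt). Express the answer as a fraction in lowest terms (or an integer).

For a geometric distribution, E[trials] = 1/p = 1/(2/3) = 3/2.

3/2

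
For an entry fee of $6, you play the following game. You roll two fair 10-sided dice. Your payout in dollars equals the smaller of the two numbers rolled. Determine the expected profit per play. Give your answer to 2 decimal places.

-$2.15

Distribution of the smaller of the two numbers rolled: 1 w.p. 19/100, 2 w.p. 17/100, 3 w.p. 3/20, 4 w.p. 13/100, 5 w.p. 11/100, 6 w.p. 9/100, …
E[payout] = (19/100)·1 + (17/100)·2 + (3/20)·3 + (13/100)·4 + (11/100)·5 + (9/100)·6 + (7/100)·7 + (1/20)·8 + (3/100)·9 + (1/100)·10 = 77/20
Expected profit = 77/20 − 6 = -43/20 ≈ -$2.15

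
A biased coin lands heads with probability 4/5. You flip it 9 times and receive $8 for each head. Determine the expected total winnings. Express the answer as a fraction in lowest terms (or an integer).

288/5 dollars

E[#heads] = 9·4/5 = 36/5 (linearity over flips).
E[winnings] = 8·36/5 = 288/5.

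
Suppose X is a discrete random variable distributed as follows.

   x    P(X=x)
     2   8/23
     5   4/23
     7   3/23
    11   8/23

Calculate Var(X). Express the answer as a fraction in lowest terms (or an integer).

7656/529

E[X] = (8/23)·2 + (4/23)·5 + (3/23)·7 + (8/23)·11 = 145/23
E[X²] = (8/23)·4 + (4/23)·25 + (3/23)·49 + (8/23)·121 = 1247/23
Var(X) = 1247/23 − (145/23)² = 7656/529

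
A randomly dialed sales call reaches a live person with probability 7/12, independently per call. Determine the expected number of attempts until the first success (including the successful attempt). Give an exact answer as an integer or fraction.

For a geometric distribution, E[trials] = 1/p = 1/(7/12) = 12/7.

12/7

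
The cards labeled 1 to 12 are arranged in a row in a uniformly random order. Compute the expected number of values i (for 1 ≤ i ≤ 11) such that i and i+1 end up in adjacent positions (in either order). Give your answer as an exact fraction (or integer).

11/6

For each i ∈ {1,…,11}, let Xᵢ = 1 if i and i+1 are adjacent. P(Xᵢ=1) = 2·(12−1)!/12! = 2/12.
By linearity, E[ΣXᵢ] = (11)·(2/12) = 11/6.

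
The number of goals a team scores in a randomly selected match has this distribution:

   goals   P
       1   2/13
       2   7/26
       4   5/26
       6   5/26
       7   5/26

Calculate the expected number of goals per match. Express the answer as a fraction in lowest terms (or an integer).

E[X] = (2/13)·1 + (7/26)·2 + (5/26)·4 + (5/26)·6 + (5/26)·7
     = 103/26

103/26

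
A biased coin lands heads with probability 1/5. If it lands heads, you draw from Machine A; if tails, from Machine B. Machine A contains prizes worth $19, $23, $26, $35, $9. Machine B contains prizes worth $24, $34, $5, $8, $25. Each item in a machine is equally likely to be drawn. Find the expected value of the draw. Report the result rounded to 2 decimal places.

E[X | Machine A] = (19 + 23 + 26 + 35 + 9)/5 = 112/5
E[X | Machine B] = (24 + 34 + 5 + 8 + 25)/5 = 96/5
E[X] = (1/5)·112/5 + (4/5)·96/5 = 496/25 ≈ 19.84

$19.84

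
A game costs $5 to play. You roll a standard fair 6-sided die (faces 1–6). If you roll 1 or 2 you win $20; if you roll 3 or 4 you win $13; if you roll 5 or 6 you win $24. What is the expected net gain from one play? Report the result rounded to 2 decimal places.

E[payout] = (1/3)·13 + (1/3)·20 + (1/3)·24 = 19
Expected profit = 19 − 5 = 14 ≈ $14.00

$14.00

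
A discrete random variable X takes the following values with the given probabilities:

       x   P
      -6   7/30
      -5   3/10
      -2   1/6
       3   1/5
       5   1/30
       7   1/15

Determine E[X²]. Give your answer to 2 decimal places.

22.47

E[X²] = (7/30)·36 + (3/10)·25 + (1/6)·4 + (1/5)·9 + (1/30)·25 + (1/15)·49
     = 337/15 ≈ 22.47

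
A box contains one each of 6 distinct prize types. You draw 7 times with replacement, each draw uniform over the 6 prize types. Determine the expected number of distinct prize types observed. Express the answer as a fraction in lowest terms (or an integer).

201811/46656

Let Xⱼ=1 if type j appears at least once. P(Xⱼ=1) = 1 − ((6−1)/6)^7 = 201811/279936.
E[#distinct] = 6·201811/279936 = 201811/46656.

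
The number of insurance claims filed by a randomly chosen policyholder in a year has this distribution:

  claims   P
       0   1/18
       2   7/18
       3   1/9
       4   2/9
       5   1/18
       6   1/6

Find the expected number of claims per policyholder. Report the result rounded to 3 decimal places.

3.278

E[X] = (1/18)·0 + (7/18)·2 + (1/9)·3 + (2/9)·4 + (1/18)·5 + (1/6)·6
     = 59/18 ≈ 3.278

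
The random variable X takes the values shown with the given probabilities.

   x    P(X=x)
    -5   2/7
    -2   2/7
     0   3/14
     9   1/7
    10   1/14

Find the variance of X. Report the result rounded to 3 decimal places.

E[X] = (2/7)·(-5) + (2/7)·(-2) + (3/14)·0 + (1/7)·9 + (1/14)·10 = 0
E[X²] = (2/7)·25 + (2/7)·4 + (3/14)·0 + (1/7)·81 + (1/14)·100 = 27
Var(X) = 27 − (0)² = 27 ≈ 27.000

27.000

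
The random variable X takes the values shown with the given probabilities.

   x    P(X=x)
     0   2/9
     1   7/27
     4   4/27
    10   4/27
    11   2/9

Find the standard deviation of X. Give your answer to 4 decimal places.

4.6375

E[X] = 43/9, E[X²] = 133/3
Var(X) = E[X²] − (E[X])² = 133/3 − 1849/81 = 1742/81
SD(X) = √(1742/81) ≈ 4.6375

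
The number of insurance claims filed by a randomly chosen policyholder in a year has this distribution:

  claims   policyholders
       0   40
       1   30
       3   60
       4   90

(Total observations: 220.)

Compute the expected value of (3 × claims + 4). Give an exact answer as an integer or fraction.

Total = 220, so P(claims=0) = 40/220, etc.
E[3x+4] = (2/11)·4 + (3/22)·7 + (3/11)·13 + (9/22)·16
     = 259/22

259/22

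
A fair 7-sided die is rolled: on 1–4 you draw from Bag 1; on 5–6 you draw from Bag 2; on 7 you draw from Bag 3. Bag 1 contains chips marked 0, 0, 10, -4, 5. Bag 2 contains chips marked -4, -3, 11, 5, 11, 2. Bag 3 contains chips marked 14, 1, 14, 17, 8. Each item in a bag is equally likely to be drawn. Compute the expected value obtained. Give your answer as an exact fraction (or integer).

404/105

E[X | Bag 1] = (0 + 0 + 10 − 4 + 5)/5 = 11/5
E[X | Bag 2] = (-4 − 3 + 11 + 5 + 11 + 2)/6 = 11/3
E[X | Bag 3] = (14 + 1 + 14 + 17 + 8)/5 = 54/5
E[X] = (4/7)·11/5 + (2/7)·11/3 + (1/7)·54/5 = 404/105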